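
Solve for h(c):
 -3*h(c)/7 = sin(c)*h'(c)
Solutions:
 h(c) = C1*(cos(c) + 1)^(3/14)/(cos(c) - 1)^(3/14)


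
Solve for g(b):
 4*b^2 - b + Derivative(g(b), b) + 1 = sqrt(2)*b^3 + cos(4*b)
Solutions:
 g(b) = C1 + sqrt(2)*b^4/4 - 4*b^3/3 + b^2/2 - b + sin(4*b)/4


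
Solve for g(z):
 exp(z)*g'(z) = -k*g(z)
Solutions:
 g(z) = C1*exp(k*exp(-z))


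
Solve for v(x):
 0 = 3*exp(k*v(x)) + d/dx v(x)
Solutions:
 v(x) = Piecewise((log(1/(C1*k + 3*k*x))/k, Ne(k, 0)), (nan, True))
 v(x) = Piecewise((C1 - 3*x, Eq(k, 0)), (nan, True))


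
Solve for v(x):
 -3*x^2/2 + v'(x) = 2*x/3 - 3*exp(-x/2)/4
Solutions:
 v(x) = C1 + x^3/2 + x^2/3 + 3*exp(-x/2)/2


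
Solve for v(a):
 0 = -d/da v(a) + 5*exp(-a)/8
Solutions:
 v(a) = C1 - 5*exp(-a)/8


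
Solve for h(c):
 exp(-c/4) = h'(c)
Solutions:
 h(c) = C1 - 4*exp(-c/4)


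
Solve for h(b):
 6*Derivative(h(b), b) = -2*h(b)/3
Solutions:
 h(b) = C1*exp(-b/9)


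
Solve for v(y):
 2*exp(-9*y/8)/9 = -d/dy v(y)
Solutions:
 v(y) = C1 + 16*exp(-9*y/8)/81


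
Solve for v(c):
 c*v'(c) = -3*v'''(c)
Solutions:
 v(c) = C1 + Integral(C2*airyai(-3^(2/3)*c/3) + C3*airybi(-3^(2/3)*c/3), c)


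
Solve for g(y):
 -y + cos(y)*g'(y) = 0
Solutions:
 g(y) = C1 + Integral(y/cos(y), y)


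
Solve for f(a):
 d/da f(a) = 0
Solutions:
 f(a) = C1


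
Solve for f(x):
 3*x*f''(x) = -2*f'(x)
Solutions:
 f(x) = C1 + C2*x^(1/3)


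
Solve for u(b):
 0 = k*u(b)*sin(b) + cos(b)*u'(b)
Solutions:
 u(b) = C1*exp(k*log(cos(b)))


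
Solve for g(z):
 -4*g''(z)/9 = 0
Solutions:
 g(z) = C1 + C2*z


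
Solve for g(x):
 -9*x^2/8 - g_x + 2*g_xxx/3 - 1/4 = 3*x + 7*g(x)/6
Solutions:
 g(x) = C1*exp(-x*(2/(sqrt(41) + 7)^(1/3) + (sqrt(41) + 7)^(1/3))/4)*sin(sqrt(3)*x*(-(sqrt(41) + 7)^(1/3) + 2/(sqrt(41) + 7)^(1/3))/4) + C2*exp(-x*(2/(sqrt(41) + 7)^(1/3) + (sqrt(41) + 7)^(1/3))/4)*cos(sqrt(3)*x*(-(sqrt(41) + 7)^(1/3) + 2/(sqrt(41) + 7)^(1/3))/4) + C3*exp(x*((sqrt(41) + 7)^(-1/3) + (sqrt(41) + 7)^(1/3)/2)) - 27*x^2/28 - 45*x/49 + 393/686


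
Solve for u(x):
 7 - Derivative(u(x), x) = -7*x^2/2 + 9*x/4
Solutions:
 u(x) = C1 + 7*x^3/6 - 9*x^2/8 + 7*x


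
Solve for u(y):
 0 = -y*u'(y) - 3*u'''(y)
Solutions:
 u(y) = C1 + Integral(C2*airyai(-3^(2/3)*y/3) + C3*airybi(-3^(2/3)*y/3), y)


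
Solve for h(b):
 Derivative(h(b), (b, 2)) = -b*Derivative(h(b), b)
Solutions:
 h(b) = C1 + C2*erf(sqrt(2)*b/2)


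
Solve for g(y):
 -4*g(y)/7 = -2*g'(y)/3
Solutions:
 g(y) = C1*exp(6*y/7)


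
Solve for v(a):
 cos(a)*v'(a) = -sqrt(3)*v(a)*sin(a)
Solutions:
 v(a) = C1*cos(a)^(sqrt(3))


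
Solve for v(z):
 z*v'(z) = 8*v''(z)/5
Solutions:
 v(z) = C1 + C2*erfi(sqrt(5)*z/4)


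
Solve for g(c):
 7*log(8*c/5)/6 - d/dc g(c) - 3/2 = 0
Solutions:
 g(c) = C1 + 7*c*log(c)/6 - 8*c/3 - 7*c*log(5)/6 + 7*c*log(2)/2


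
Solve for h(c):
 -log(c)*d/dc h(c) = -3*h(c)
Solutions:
 h(c) = C1*exp(3*li(c))


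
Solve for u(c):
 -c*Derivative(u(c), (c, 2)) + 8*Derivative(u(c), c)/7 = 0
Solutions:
 u(c) = C1 + C2*c^(15/7)


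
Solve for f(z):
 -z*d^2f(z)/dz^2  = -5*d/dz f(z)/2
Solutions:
 f(z) = C1 + C2*z^(7/2)


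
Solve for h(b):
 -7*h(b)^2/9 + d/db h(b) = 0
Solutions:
 h(b) = -9/(C1 + 7*b)


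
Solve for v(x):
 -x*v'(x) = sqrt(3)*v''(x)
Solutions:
 v(x) = C1 + C2*erf(sqrt(2)*3^(3/4)*x/6)


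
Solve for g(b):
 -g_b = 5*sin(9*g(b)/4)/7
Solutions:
 5*b/7 + 2*log(cos(9*g(b)/4) - 1)/9 - 2*log(cos(9*g(b)/4) + 1)/9 = C1


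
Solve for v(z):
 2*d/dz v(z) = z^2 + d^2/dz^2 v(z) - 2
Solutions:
 v(z) = C1 + C2*exp(2*z) + z^3/6 + z^2/4 - 3*z/4


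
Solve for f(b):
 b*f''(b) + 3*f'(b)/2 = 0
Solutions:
 f(b) = C1 + C2/sqrt(b)


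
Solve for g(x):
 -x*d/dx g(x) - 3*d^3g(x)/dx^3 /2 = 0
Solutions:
 g(x) = C1 + Integral(C2*airyai(-2^(1/3)*3^(2/3)*x/3) + C3*airybi(-2^(1/3)*3^(2/3)*x/3), x)


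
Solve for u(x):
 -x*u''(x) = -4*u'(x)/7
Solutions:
 u(x) = C1 + C2*x^(11/7)


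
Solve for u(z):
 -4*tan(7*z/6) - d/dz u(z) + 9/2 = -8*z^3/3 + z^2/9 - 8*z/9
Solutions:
 u(z) = C1 + 2*z^4/3 - z^3/27 + 4*z^2/9 + 9*z/2 + 24*log(cos(7*z/6))/7


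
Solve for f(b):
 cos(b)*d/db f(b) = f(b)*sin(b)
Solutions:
 f(b) = C1/cos(b)


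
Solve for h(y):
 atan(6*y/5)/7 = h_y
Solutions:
 h(y) = C1 + y*atan(6*y/5)/7 - 5*log(36*y^2 + 25)/84


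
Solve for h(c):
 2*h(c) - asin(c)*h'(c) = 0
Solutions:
 h(c) = C1*exp(2*Integral(1/asin(c), c))


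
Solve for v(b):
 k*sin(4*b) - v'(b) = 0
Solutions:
 v(b) = C1 - k*cos(4*b)/4


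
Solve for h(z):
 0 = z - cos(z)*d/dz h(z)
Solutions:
 h(z) = C1 + Integral(z/cos(z), z)


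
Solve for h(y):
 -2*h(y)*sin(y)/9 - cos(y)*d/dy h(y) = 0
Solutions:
 h(y) = C1*cos(y)^(2/9)


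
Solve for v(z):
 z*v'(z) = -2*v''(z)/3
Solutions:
 v(z) = C1 + C2*erf(sqrt(3)*z/2)


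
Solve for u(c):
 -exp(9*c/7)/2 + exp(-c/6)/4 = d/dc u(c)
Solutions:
 u(c) = C1 - 7*exp(9*c/7)/18 - 3*exp(-c/6)/2


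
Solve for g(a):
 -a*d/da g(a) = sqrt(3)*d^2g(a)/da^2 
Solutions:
 g(a) = C1 + C2*erf(sqrt(2)*3^(3/4)*a/6)


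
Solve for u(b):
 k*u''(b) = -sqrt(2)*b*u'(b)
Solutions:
 u(b) = C1 + C2*sqrt(k)*erf(2^(3/4)*b*sqrt(1/k)/2)


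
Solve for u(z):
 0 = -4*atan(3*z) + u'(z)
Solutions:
 u(z) = C1 + 4*z*atan(3*z) - 2*log(9*z^2 + 1)/3


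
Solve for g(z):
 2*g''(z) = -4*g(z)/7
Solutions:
 g(z) = C1*sin(sqrt(14)*z/7) + C2*cos(sqrt(14)*z/7)


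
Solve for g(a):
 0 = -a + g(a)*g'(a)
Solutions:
 g(a) = -sqrt(C1 + a^2)
 g(a) = sqrt(C1 + a^2)


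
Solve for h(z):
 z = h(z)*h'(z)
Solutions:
 h(z) = -sqrt(C1 + z^2)
 h(z) = sqrt(C1 + z^2)


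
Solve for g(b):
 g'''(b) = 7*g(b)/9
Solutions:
 g(b) = C3*exp(21^(1/3)*b/3) + (C1*sin(3^(5/6)*7^(1/3)*b/6) + C2*cos(3^(5/6)*7^(1/3)*b/6))*exp(-21^(1/3)*b/6)


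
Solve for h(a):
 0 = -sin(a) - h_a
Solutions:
 h(a) = C1 + cos(a)


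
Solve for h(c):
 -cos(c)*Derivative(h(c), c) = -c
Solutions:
 h(c) = C1 + Integral(c/cos(c), c)


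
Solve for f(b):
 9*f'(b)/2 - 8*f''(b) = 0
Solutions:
 f(b) = C1 + C2*exp(9*b/16)


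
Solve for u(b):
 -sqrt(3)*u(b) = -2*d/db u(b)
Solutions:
 u(b) = C1*exp(sqrt(3)*b/2)


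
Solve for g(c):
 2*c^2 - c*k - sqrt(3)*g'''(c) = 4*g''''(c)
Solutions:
 g(c) = C1 + C2*c + C3*c^2 + C4*exp(-sqrt(3)*c/4) + sqrt(3)*c^5/90 + c^4*(-sqrt(3)*k - 16)/72 + 2*c^3*(3*k + 16*sqrt(3))/27


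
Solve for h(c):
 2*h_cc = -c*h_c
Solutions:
 h(c) = C1 + C2*erf(c/2)


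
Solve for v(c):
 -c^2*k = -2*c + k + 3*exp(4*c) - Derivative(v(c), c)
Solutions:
 v(c) = C1 + c^3*k/3 - c^2 + c*k + 3*exp(4*c)/4


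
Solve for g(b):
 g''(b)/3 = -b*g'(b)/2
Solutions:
 g(b) = C1 + C2*erf(sqrt(3)*b/2)


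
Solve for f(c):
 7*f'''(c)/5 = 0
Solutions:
 f(c) = C1 + C2*c + C3*c^2


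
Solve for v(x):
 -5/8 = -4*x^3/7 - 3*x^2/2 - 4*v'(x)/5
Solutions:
 v(x) = C1 - 5*x^4/28 - 5*x^3/8 + 25*x/32


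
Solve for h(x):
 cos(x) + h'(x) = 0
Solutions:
 h(x) = C1 - sin(x)


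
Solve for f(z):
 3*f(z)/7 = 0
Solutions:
 f(z) = 0


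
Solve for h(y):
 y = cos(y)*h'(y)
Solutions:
 h(y) = C1 + Integral(y/cos(y), y)


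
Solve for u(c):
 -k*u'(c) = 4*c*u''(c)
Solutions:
 u(c) = C1 + c^(1 - re(k)/4)*(C2*sin(log(c)*Abs(im(k))/4) + C3*cos(log(c)*im(k)/4))


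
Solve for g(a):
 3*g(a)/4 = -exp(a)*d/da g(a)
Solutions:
 g(a) = C1*exp(3*exp(-a)/4)


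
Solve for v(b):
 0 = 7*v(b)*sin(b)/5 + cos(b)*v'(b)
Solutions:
 v(b) = C1*cos(b)^(7/5)


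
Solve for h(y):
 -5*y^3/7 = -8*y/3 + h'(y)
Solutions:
 h(y) = C1 - 5*y^4/28 + 4*y^2/3


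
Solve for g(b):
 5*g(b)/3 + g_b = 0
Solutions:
 g(b) = C1*exp(-5*b/3)


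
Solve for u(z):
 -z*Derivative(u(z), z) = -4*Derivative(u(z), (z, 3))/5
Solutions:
 u(z) = C1 + Integral(C2*airyai(10^(1/3)*z/2) + C3*airybi(10^(1/3)*z/2), z)


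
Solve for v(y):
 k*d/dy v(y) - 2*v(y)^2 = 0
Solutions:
 v(y) = -k/(C1*k + 2*y)


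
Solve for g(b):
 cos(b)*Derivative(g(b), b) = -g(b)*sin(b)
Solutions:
 g(b) = C1*cos(b)


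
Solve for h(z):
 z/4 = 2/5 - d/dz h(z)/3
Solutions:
 h(z) = C1 - 3*z^2/8 + 6*z/5


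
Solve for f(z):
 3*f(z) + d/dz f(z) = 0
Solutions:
 f(z) = C1*exp(-3*z)


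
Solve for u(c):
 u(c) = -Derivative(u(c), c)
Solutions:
 u(c) = C1*exp(-c)


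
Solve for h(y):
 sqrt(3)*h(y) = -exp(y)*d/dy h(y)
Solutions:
 h(y) = C1*exp(sqrt(3)*exp(-y))


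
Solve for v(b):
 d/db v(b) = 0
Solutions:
 v(b) = C1


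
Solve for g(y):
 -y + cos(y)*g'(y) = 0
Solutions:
 g(y) = C1 + Integral(y/cos(y), y)


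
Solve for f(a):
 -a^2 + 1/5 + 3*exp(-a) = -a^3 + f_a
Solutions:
 f(a) = C1 + a^4/4 - a^3/3 + a/5 - 3*exp(-a)


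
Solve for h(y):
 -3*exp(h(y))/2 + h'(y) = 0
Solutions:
 h(y) = log(-1/(C1 + 3*y)) + log(2)


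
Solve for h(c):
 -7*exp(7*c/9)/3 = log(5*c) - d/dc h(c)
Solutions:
 h(c) = C1 + c*log(c) + c*(-1 + log(5)) + 3*exp(7*c/9)


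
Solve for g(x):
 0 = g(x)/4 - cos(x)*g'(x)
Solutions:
 g(x) = C1*(sin(x) + 1)^(1/8)/(sin(x) - 1)^(1/8)


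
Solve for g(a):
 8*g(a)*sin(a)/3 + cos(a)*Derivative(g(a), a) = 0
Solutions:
 g(a) = C1*cos(a)^(8/3)


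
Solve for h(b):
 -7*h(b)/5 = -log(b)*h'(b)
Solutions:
 h(b) = C1*exp(7*li(b)/5)


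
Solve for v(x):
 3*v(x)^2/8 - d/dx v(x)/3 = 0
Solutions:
 v(x) = -8/(C1 + 9*x)


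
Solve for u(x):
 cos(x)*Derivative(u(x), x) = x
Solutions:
 u(x) = C1 + Integral(x/cos(x), x)


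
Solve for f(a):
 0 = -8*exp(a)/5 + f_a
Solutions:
 f(a) = C1 + 8*exp(a)/5


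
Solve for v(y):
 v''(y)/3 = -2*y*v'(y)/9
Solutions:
 v(y) = C1 + C2*erf(sqrt(3)*y/3)


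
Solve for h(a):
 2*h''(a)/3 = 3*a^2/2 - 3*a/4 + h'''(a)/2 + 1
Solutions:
 h(a) = C1 + C2*a + C3*exp(4*a/3) + 3*a^4/16 + 3*a^3/8 + 51*a^2/32


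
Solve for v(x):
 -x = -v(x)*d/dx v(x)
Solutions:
 v(x) = -sqrt(C1 + x^2)
 v(x) = sqrt(C1 + x^2)


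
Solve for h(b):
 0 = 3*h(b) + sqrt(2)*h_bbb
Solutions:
 h(b) = C3*exp(-2^(5/6)*3^(1/3)*b/2) + (C1*sin(6^(5/6)*b/4) + C2*cos(6^(5/6)*b/4))*exp(2^(5/6)*3^(1/3)*b/4)


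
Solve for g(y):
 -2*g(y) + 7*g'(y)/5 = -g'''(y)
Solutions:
 g(y) = C1*exp(y*(-15*(1 + 13*sqrt(330)/225)^(1/3) + 7/(1 + 13*sqrt(330)/225)^(1/3))/30)*sin(sqrt(3)*y*(7/(1 + 13*sqrt(330)/225)^(1/3) + 15*(1 + 13*sqrt(330)/225)^(1/3))/30) + C2*exp(y*(-15*(1 + 13*sqrt(330)/225)^(1/3) + 7/(1 + 13*sqrt(330)/225)^(1/3))/30)*cos(sqrt(3)*y*(7/(1 + 13*sqrt(330)/225)^(1/3) + 15*(1 + 13*sqrt(330)/225)^(1/3))/30) + C3*exp(y*(-7/(15*(1 + 13*sqrt(330)/225)^(1/3)) + (1 + 13*sqrt(330)/225)^(1/3)))


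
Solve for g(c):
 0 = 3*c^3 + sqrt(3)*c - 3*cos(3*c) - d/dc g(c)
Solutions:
 g(c) = C1 + 3*c^4/4 + sqrt(3)*c^2/2 - sin(3*c)


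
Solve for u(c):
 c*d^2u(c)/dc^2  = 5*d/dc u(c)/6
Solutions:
 u(c) = C1 + C2*c^(11/6)


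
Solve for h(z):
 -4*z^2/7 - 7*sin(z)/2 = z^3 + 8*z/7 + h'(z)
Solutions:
 h(z) = C1 - z^4/4 - 4*z^3/21 - 4*z^2/7 + 7*cos(z)/2


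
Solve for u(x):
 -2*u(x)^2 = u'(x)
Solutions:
 u(x) = 1/(C1 + 2*x)


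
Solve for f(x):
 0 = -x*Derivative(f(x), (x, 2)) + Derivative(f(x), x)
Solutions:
 f(x) = C1 + C2*x^2


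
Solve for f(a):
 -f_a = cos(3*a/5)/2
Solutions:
 f(a) = C1 - 5*sin(3*a/5)/6


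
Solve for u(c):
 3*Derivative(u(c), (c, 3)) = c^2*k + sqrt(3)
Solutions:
 u(c) = C1 + C2*c + C3*c^2 + c^5*k/180 + sqrt(3)*c^3/18


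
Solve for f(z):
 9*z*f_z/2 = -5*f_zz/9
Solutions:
 f(z) = C1 + C2*erf(9*sqrt(5)*z/10)


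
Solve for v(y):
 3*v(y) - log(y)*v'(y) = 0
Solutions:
 v(y) = C1*exp(3*li(y))


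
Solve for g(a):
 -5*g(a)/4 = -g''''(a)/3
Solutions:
 g(a) = C1*exp(-15^(1/4)*sqrt(2)*a/2) + C2*exp(15^(1/4)*sqrt(2)*a/2) + C3*sin(15^(1/4)*sqrt(2)*a/2) + C4*cos(15^(1/4)*sqrt(2)*a/2)


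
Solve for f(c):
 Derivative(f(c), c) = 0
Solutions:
 f(c) = C1


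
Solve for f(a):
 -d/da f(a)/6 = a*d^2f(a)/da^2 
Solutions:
 f(a) = C1 + C2*a^(5/6)


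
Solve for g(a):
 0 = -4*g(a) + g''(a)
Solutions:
 g(a) = C1*exp(-2*a) + C2*exp(2*a)


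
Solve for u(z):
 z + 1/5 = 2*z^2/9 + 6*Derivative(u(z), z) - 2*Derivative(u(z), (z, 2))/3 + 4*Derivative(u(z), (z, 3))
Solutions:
 u(z) = C1 - z^3/81 + 77*z^2/972 + 1097*z/10935 + (C2*sin(sqrt(215)*z/12) + C3*cos(sqrt(215)*z/12))*exp(z/12)


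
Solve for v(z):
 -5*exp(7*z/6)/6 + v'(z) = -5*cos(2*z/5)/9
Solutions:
 v(z) = C1 + 5*exp(7*z/6)/7 - 25*sin(2*z/5)/18


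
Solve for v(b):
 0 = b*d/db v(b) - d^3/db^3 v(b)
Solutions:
 v(b) = C1 + Integral(C2*airyai(b) + C3*airybi(b), b)


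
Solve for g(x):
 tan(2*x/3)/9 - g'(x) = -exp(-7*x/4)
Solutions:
 g(x) = C1 + log(tan(2*x/3)^2 + 1)/12 - 4*exp(-7*x/4)/7


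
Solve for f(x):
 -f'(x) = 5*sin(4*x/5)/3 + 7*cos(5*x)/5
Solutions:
 f(x) = C1 - 7*sin(5*x)/25 + 25*cos(4*x/5)/12


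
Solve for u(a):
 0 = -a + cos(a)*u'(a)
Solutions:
 u(a) = C1 + Integral(a/cos(a), a)


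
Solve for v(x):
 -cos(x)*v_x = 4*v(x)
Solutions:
 v(x) = C1*(sin(x)^2 - 2*sin(x) + 1)/(sin(x)^2 + 2*sin(x) + 1)


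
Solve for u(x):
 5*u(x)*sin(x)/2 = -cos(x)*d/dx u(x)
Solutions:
 u(x) = C1*cos(x)^(5/2)


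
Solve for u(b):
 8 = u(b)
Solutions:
 u(b) = 8


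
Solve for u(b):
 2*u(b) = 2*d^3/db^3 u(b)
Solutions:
 u(b) = C3*exp(b) + (C1*sin(sqrt(3)*b/2) + C2*cos(sqrt(3)*b/2))*exp(-b/2)


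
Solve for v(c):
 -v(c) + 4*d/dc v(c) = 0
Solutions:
 v(c) = C1*exp(c/4)


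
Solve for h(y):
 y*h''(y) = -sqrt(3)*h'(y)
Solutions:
 h(y) = C1 + C2*y^(1 - sqrt(3))


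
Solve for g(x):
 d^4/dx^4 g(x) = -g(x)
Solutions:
 g(x) = (C1*sin(sqrt(2)*x/2) + C2*cos(sqrt(2)*x/2))*exp(-sqrt(2)*x/2) + (C3*sin(sqrt(2)*x/2) + C4*cos(sqrt(2)*x/2))*exp(sqrt(2)*x/2)


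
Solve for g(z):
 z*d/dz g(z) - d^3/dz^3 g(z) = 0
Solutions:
 g(z) = C1 + Integral(C2*airyai(z) + C3*airybi(z), z)


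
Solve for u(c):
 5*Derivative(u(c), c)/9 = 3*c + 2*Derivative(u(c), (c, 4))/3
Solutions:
 u(c) = C1 + C4*exp(5^(1/3)*6^(2/3)*c/6) + 27*c^2/10 + (C2*sin(2^(2/3)*3^(1/6)*5^(1/3)*c/4) + C3*cos(2^(2/3)*3^(1/6)*5^(1/3)*c/4))*exp(-5^(1/3)*6^(2/3)*c/12)


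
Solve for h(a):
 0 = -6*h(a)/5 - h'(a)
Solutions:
 h(a) = C1*exp(-6*a/5)


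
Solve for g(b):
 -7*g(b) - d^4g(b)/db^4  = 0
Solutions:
 g(b) = (C1*sin(sqrt(2)*7^(1/4)*b/2) + C2*cos(sqrt(2)*7^(1/4)*b/2))*exp(-sqrt(2)*7^(1/4)*b/2) + (C3*sin(sqrt(2)*7^(1/4)*b/2) + C4*cos(sqrt(2)*7^(1/4)*b/2))*exp(sqrt(2)*7^(1/4)*b/2)


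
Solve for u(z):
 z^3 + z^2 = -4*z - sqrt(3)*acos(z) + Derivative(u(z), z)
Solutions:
 u(z) = C1 + z^4/4 + z^3/3 + 2*z^2 + sqrt(3)*(z*acos(z) - sqrt(1 - z^2))


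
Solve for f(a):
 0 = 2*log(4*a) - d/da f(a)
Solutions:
 f(a) = C1 + 2*a*log(a) - 2*a + a*log(16)


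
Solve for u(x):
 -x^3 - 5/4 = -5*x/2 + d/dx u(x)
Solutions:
 u(x) = C1 - x^4/4 + 5*x^2/4 - 5*x/4


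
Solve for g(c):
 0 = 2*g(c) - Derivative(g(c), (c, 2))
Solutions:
 g(c) = C1*exp(-sqrt(2)*c) + C2*exp(sqrt(2)*c)


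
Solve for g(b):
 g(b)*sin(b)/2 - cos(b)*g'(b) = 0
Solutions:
 g(b) = C1/sqrt(cos(b))


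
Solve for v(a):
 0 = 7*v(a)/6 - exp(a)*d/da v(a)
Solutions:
 v(a) = C1*exp(-7*exp(-a)/6)


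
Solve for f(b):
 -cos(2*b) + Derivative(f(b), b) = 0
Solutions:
 f(b) = C1 + sin(2*b)/2


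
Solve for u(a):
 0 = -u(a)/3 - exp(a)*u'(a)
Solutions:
 u(a) = C1*exp(exp(-a)/3)


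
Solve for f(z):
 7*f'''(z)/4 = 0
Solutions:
 f(z) = C1 + C2*z + C3*z^2


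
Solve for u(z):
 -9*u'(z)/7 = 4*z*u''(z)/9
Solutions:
 u(z) = C1 + C2/z^(53/28)


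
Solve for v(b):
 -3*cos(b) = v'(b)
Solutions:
 v(b) = C1 - 3*sin(b)


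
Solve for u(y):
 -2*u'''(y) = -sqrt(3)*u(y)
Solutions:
 u(y) = C3*exp(2^(2/3)*3^(1/6)*y/2) + (C1*sin(6^(2/3)*y/4) + C2*cos(6^(2/3)*y/4))*exp(-2^(2/3)*3^(1/6)*y/4)


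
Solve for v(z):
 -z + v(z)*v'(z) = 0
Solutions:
 v(z) = -sqrt(C1 + z^2)
 v(z) = sqrt(C1 + z^2)


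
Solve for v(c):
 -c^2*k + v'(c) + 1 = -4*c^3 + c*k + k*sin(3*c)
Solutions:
 v(c) = C1 - c^4 + c^3*k/3 + c^2*k/2 - c - k*cos(3*c)/3


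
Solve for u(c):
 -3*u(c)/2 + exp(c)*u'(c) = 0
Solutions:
 u(c) = C1*exp(-3*exp(-c)/2)


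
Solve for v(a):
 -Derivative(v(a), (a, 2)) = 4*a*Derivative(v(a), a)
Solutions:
 v(a) = C1 + C2*erf(sqrt(2)*a)


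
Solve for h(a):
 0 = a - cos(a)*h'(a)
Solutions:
 h(a) = C1 + Integral(a/cos(a), a)


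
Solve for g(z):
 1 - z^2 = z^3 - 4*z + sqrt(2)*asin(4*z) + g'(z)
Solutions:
 g(z) = C1 - z^4/4 - z^3/3 + 2*z^2 + z - sqrt(2)*(z*asin(4*z) + sqrt(1 - 16*z^2)/4)


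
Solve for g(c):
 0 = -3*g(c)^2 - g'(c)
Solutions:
 g(c) = 1/(C1 + 3*c)


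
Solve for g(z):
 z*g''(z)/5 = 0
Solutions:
 g(z) = C1 + C2*z


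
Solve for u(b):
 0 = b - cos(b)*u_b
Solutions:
 u(b) = C1 + Integral(b/cos(b), b)


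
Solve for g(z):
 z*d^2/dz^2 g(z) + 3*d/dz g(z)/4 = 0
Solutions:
 g(z) = C1 + C2*z^(1/4)


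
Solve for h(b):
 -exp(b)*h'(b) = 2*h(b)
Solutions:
 h(b) = C1*exp(2*exp(-b))


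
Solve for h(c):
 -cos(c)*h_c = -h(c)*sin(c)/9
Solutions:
 h(c) = C1/cos(c)^(1/9)


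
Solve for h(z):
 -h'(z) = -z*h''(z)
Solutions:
 h(z) = C1 + C2*z^2


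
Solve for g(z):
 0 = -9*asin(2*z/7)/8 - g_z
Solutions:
 g(z) = C1 - 9*z*asin(2*z/7)/8 - 9*sqrt(49 - 4*z^2)/16


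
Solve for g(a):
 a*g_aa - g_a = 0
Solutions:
 g(a) = C1 + C2*a^2


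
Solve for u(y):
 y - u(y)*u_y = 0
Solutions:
 u(y) = -sqrt(C1 + y^2)
 u(y) = sqrt(C1 + y^2)


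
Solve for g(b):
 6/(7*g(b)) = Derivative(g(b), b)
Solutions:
 g(b) = -sqrt(C1 + 84*b)/7
 g(b) = sqrt(C1 + 84*b)/7


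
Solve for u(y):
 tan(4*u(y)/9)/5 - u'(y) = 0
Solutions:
 u(y) = -9*asin(C1*exp(4*y/45))/4 + 9*pi/4
 u(y) = 9*asin(C1*exp(4*y/45))/4


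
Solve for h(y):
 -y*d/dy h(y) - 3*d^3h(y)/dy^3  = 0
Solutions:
 h(y) = C1 + Integral(C2*airyai(-3^(2/3)*y/3) + C3*airybi(-3^(2/3)*y/3), y)


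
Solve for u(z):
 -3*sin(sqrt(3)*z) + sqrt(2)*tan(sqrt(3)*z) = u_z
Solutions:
 u(z) = C1 - sqrt(6)*log(cos(sqrt(3)*z))/3 + sqrt(3)*cos(sqrt(3)*z)


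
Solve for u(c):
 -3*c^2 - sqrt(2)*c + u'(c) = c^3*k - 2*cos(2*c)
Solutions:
 u(c) = C1 + c^4*k/4 + c^3 + sqrt(2)*c^2/2 - sin(2*c)


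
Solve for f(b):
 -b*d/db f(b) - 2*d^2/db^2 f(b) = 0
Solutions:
 f(b) = C1 + C2*erf(b/2)


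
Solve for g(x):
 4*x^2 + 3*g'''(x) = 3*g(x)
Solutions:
 g(x) = C3*exp(x) + 4*x^2/3 + (C1*sin(sqrt(3)*x/2) + C2*cos(sqrt(3)*x/2))*exp(-x/2)


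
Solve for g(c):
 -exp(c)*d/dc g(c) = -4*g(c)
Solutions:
 g(c) = C1*exp(-4*exp(-c))


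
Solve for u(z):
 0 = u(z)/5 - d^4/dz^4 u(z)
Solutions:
 u(z) = C1*exp(-5^(3/4)*z/5) + C2*exp(5^(3/4)*z/5) + C3*sin(5^(3/4)*z/5) + C4*cos(5^(3/4)*z/5)


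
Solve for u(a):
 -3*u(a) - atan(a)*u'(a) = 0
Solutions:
 u(a) = C1*exp(-3*Integral(1/atan(a), a))


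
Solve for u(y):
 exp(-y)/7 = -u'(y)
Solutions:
 u(y) = C1 + exp(-y)/7


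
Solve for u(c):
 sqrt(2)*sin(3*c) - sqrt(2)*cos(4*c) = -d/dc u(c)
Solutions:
 u(c) = C1 + sqrt(2)*sin(4*c)/4 + sqrt(2)*cos(3*c)/3


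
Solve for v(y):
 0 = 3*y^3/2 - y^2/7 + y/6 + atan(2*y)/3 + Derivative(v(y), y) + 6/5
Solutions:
 v(y) = C1 - 3*y^4/8 + y^3/21 - y^2/12 - y*atan(2*y)/3 - 6*y/5 + log(4*y^2 + 1)/12


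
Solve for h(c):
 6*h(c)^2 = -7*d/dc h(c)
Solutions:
 h(c) = 7/(C1 + 6*c)


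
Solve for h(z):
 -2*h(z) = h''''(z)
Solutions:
 h(z) = (C1*sin(2^(3/4)*z/2) + C2*cos(2^(3/4)*z/2))*exp(-2^(3/4)*z/2) + (C3*sin(2^(3/4)*z/2) + C4*cos(2^(3/4)*z/2))*exp(2^(3/4)*z/2)


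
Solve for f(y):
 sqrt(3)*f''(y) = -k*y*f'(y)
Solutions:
 f(y) = Piecewise((-sqrt(2)*3^(1/4)*sqrt(pi)*C1*erf(sqrt(2)*3^(3/4)*sqrt(k)*y/6)/(2*sqrt(k)) - C2, (k > 0) | (k < 0)), (-C1*y - C2, True))


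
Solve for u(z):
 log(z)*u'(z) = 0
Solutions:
 u(z) = C1


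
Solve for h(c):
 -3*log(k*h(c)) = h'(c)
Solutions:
 li(k*h(c))/k = C1 - 3*c


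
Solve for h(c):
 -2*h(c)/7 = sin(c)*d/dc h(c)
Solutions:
 h(c) = C1*(cos(c) + 1)^(1/7)/(cos(c) - 1)^(1/7)


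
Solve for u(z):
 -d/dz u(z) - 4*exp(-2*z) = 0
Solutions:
 u(z) = C1 + 2*exp(-2*z)


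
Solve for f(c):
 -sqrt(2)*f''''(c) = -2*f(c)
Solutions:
 f(c) = C1*exp(-2^(1/8)*c) + C2*exp(2^(1/8)*c) + C3*sin(2^(1/8)*c) + C4*cos(2^(1/8)*c)


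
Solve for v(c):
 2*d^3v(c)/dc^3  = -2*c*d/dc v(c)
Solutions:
 v(c) = C1 + Integral(C2*airyai(-c) + C3*airybi(-c), c)


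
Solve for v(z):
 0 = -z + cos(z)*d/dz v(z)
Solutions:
 v(z) = C1 + Integral(z/cos(z), z)


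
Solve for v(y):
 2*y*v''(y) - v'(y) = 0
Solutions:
 v(y) = C1 + C2*y^(3/2)


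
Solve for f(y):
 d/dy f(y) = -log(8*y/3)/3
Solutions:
 f(y) = C1 - y*log(y)/3 - y*log(2) + y/3 + y*log(3)/3


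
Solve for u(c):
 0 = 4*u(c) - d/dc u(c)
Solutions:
 u(c) = C1*exp(4*c)


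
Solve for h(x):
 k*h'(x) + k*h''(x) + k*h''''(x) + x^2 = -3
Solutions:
 h(x) = C1 + C2*exp(6^(1/3)*x*(-2*3^(1/3)/(9 + sqrt(93))^(1/3) + 2^(1/3)*(9 + sqrt(93))^(1/3))/12)*sin(2^(1/3)*3^(1/6)*x*(6/(9 + sqrt(93))^(1/3) + 2^(1/3)*3^(2/3)*(9 + sqrt(93))^(1/3))/12) + C3*exp(6^(1/3)*x*(-2*3^(1/3)/(9 + sqrt(93))^(1/3) + 2^(1/3)*(9 + sqrt(93))^(1/3))/12)*cos(2^(1/3)*3^(1/6)*x*(6/(9 + sqrt(93))^(1/3) + 2^(1/3)*3^(2/3)*(9 + sqrt(93))^(1/3))/12) + C4*exp(-6^(1/3)*x*(-2*3^(1/3)/(9 + sqrt(93))^(1/3) + 2^(1/3)*(9 + sqrt(93))^(1/3))/6) - x^3/(3*k) + x^2/k - 5*x/k


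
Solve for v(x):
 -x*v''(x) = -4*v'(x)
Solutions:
 v(x) = C1 + C2*x^5


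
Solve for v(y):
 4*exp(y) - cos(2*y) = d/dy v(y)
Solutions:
 v(y) = C1 + 4*exp(y) - sin(2*y)/2


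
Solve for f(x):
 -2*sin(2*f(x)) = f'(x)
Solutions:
 f(x) = pi - acos((-C1 - exp(8*x))/(C1 - exp(8*x)))/2
 f(x) = acos((-C1 - exp(8*x))/(C1 - exp(8*x)))/2


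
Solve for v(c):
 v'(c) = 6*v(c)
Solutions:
 v(c) = C1*exp(6*c)


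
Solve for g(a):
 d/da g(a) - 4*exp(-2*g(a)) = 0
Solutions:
 g(a) = log(-sqrt(C1 + 8*a))
 g(a) = log(C1 + 8*a)/2


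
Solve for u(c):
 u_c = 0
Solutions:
 u(c) = C1


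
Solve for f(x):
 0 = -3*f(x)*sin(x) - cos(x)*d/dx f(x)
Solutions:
 f(x) = C1*cos(x)^3


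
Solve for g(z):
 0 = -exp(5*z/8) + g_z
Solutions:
 g(z) = C1 + 8*exp(5*z/8)/5


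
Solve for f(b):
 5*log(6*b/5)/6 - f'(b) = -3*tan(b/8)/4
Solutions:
 f(b) = C1 + 5*b*log(b)/6 - 5*b*log(5)/6 - 5*b/6 + 5*b*log(6)/6 - 6*log(cos(b/8))


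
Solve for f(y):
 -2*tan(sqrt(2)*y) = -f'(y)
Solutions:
 f(y) = C1 - sqrt(2)*log(cos(sqrt(2)*y))


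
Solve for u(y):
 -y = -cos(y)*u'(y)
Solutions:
 u(y) = C1 + Integral(y/cos(y), y)


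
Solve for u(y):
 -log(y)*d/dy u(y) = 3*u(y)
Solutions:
 u(y) = C1*exp(-3*li(y))


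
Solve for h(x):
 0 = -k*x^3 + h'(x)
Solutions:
 h(x) = C1 + k*x^4/4


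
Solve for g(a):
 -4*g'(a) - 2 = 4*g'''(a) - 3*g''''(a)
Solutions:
 g(a) = C1 + C2*exp(a*(-2^(1/3)*(9*sqrt(921) + 275)^(1/3) - 8*2^(2/3)/(9*sqrt(921) + 275)^(1/3) + 8)/18)*sin(2^(1/3)*sqrt(3)*a*(-(9*sqrt(921) + 275)^(1/3) + 8*2^(1/3)/(9*sqrt(921) + 275)^(1/3))/18) + C3*exp(a*(-2^(1/3)*(9*sqrt(921) + 275)^(1/3) - 8*2^(2/3)/(9*sqrt(921) + 275)^(1/3) + 8)/18)*cos(2^(1/3)*sqrt(3)*a*(-(9*sqrt(921) + 275)^(1/3) + 8*2^(1/3)/(9*sqrt(921) + 275)^(1/3))/18) + C4*exp(a*(8*2^(2/3)/(9*sqrt(921) + 275)^(1/3) + 4 + 2^(1/3)*(9*sqrt(921) + 275)^(1/3))/9) - a/2


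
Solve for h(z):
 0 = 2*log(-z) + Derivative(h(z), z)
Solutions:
 h(z) = C1 - 2*z*log(-z) + 2*z


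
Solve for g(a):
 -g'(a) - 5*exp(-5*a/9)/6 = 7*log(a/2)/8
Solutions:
 g(a) = C1 - 7*a*log(a)/8 + 7*a*(log(2) + 1)/8 + 3*exp(-5*a/9)/2


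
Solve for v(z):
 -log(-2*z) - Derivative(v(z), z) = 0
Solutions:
 v(z) = C1 - z*log(-z) + z*(1 - log(2))


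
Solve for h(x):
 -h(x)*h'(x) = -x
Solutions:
 h(x) = -sqrt(C1 + x^2)
 h(x) = sqrt(C1 + x^2)


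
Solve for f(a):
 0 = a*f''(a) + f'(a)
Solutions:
 f(a) = C1 + C2*log(a)


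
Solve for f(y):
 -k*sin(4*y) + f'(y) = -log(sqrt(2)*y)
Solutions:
 f(y) = C1 - k*cos(4*y)/4 - y*log(y) - y*log(2)/2 + y


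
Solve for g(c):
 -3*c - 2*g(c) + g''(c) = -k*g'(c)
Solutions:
 g(c) = C1*exp(c*(-k + sqrt(k^2 + 8))/2) + C2*exp(-c*(k + sqrt(k^2 + 8))/2) - 3*c/2 - 3*k/4


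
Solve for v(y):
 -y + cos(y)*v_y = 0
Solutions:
 v(y) = C1 + Integral(y/cos(y), y)


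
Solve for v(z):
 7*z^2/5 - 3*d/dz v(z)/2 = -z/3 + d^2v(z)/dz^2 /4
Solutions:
 v(z) = C1 + C2*exp(-6*z) + 14*z^3/45 - 2*z^2/45 + 2*z/135


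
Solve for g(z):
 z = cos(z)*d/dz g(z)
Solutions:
 g(z) = C1 + Integral(z/cos(z), z)


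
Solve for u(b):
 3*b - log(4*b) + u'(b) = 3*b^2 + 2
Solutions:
 u(b) = C1 + b^3 - 3*b^2/2 + b*log(b) + b + b*log(4)


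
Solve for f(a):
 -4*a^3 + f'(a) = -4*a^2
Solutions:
 f(a) = C1 + a^4 - 4*a^3/3


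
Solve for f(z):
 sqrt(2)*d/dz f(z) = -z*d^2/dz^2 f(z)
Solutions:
 f(z) = C1 + C2*z^(1 - sqrt(2))


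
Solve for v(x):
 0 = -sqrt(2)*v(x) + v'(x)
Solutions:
 v(x) = C1*exp(sqrt(2)*x)


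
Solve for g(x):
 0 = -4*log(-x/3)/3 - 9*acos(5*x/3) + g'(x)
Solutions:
 g(x) = C1 + 4*x*log(-x)/3 + 9*x*acos(5*x/3) - 4*x*log(3)/3 - 4*x/3 - 9*sqrt(9 - 25*x^2)/5


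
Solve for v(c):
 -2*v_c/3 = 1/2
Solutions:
 v(c) = C1 - 3*c/4


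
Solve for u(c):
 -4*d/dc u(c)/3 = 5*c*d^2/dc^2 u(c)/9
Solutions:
 u(c) = C1 + C2/c^(7/5)


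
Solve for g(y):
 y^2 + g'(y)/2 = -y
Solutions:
 g(y) = C1 - 2*y^3/3 - y^2


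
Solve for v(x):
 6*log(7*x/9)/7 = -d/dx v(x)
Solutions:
 v(x) = C1 - 6*x*log(x)/7 - 6*x*log(7)/7 + 6*x/7 + 12*x*log(3)/7


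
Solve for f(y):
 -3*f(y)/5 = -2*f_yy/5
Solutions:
 f(y) = C1*exp(-sqrt(6)*y/2) + C2*exp(sqrt(6)*y/2)


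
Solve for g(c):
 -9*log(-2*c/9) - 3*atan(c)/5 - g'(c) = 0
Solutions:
 g(c) = C1 - 9*c*log(-c) - 3*c*atan(c)/5 - 9*c*log(2) + 9*c + 18*c*log(3) + 3*log(c^2 + 1)/10


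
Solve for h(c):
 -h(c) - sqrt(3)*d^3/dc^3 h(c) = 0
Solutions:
 h(c) = C3*exp(-3^(5/6)*c/3) + (C1*sin(3^(1/3)*c/2) + C2*cos(3^(1/3)*c/2))*exp(3^(5/6)*c/6)


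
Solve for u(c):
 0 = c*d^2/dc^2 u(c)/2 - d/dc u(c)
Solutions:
 u(c) = C1 + C2*c^3


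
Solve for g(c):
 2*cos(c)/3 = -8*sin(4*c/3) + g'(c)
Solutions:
 g(c) = C1 + 2*sin(c)/3 - 6*cos(4*c/3)


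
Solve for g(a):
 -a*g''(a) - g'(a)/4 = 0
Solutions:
 g(a) = C1 + C2*a^(3/4)


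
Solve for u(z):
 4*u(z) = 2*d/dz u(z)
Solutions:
 u(z) = C1*exp(2*z)


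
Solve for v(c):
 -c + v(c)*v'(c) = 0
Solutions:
 v(c) = -sqrt(C1 + c^2)
 v(c) = sqrt(C1 + c^2)


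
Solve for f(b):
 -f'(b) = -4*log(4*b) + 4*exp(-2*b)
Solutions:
 f(b) = C1 + 4*b*log(b) + 4*b*(-1 + 2*log(2)) + 2*exp(-2*b)


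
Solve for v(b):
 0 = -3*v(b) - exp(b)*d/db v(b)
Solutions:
 v(b) = C1*exp(3*exp(-b))


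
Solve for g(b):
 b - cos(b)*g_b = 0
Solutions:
 g(b) = C1 + Integral(b/cos(b), b)


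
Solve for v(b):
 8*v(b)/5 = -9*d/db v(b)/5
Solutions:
 v(b) = C1*exp(-8*b/9)


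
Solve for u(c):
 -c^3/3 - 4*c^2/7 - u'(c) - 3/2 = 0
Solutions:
 u(c) = C1 - c^4/12 - 4*c^3/21 - 3*c/2


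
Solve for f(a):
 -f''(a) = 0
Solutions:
 f(a) = C1 + C2*a


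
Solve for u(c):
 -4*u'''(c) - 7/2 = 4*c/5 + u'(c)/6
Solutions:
 u(c) = C1 + C2*sin(sqrt(6)*c/12) + C3*cos(sqrt(6)*c/12) - 12*c^2/5 - 21*c


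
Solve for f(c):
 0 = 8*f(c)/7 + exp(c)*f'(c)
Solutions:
 f(c) = C1*exp(8*exp(-c)/7)


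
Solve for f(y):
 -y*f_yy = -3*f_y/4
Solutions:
 f(y) = C1 + C2*y^(7/4)


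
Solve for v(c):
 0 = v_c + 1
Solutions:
 v(c) = C1 - c


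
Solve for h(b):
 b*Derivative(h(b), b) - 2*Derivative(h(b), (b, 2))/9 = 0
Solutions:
 h(b) = C1 + C2*erfi(3*b/2)


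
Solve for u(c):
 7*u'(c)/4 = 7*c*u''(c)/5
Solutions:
 u(c) = C1 + C2*c^(9/4)


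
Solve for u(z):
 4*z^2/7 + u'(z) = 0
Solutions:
 u(z) = C1 - 4*z^3/21


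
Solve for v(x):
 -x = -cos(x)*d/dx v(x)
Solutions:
 v(x) = C1 + Integral(x/cos(x), x)


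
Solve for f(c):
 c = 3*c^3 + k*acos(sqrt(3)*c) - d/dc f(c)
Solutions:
 f(c) = C1 + 3*c^4/4 - c^2/2 + k*(c*acos(sqrt(3)*c) - sqrt(3)*sqrt(1 - 3*c^2)/3)


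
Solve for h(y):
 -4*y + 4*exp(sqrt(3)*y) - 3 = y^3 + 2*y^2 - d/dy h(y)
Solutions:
 h(y) = C1 + y^4/4 + 2*y^3/3 + 2*y^2 + 3*y - 4*sqrt(3)*exp(sqrt(3)*y)/3


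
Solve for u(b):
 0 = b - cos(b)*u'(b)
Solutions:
 u(b) = C1 + Integral(b/cos(b), b)


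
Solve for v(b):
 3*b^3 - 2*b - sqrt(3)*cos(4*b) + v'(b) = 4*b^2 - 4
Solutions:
 v(b) = C1 - 3*b^4/4 + 4*b^3/3 + b^2 - 4*b + sqrt(3)*sin(4*b)/4


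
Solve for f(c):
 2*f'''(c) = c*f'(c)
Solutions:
 f(c) = C1 + Integral(C2*airyai(2^(2/3)*c/2) + C3*airybi(2^(2/3)*c/2), c)


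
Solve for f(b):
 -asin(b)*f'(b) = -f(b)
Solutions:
 f(b) = C1*exp(Integral(1/asin(b), b))


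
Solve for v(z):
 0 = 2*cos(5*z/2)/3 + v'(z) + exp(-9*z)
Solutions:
 v(z) = C1 - 4*sin(5*z/2)/15 + exp(-9*z)/9


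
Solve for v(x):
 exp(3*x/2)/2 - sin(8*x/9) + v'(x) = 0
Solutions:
 v(x) = C1 - exp(3*x/2)/3 - 9*cos(8*x/9)/8


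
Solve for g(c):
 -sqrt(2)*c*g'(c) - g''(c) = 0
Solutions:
 g(c) = C1 + C2*erf(2^(3/4)*c/2)


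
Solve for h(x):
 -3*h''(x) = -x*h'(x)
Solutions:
 h(x) = C1 + C2*erfi(sqrt(6)*x/6)


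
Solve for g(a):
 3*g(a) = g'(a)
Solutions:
 g(a) = C1*exp(3*a)


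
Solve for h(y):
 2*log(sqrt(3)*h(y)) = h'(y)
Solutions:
 -Integral(1/(2*log(_y) + log(3)), (_y, h(y))) = C1 - y


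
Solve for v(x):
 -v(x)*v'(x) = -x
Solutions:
 v(x) = -sqrt(C1 + x^2)
 v(x) = sqrt(C1 + x^2)


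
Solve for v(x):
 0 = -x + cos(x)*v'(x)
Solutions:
 v(x) = C1 + Integral(x/cos(x), x)


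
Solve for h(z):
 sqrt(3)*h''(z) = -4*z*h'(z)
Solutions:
 h(z) = C1 + C2*erf(sqrt(2)*3^(3/4)*z/3)


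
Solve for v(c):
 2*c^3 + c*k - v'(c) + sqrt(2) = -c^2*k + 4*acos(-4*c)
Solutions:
 v(c) = C1 + c^4/2 + c^3*k/3 + c^2*k/2 - 4*c*acos(-4*c) + sqrt(2)*c - sqrt(1 - 16*c^2)


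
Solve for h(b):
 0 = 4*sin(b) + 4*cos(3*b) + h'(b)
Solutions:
 h(b) = C1 - 4*sin(3*b)/3 + 4*cos(b)


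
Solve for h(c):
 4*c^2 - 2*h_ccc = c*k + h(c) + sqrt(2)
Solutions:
 h(c) = C3*exp(-2^(2/3)*c/2) + 4*c^2 - c*k + (C1*sin(2^(2/3)*sqrt(3)*c/4) + C2*cos(2^(2/3)*sqrt(3)*c/4))*exp(2^(2/3)*c/4) - sqrt(2)


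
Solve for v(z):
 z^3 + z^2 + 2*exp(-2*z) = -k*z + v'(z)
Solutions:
 v(z) = C1 + k*z^2/2 + z^4/4 + z^3/3 - exp(-2*z)


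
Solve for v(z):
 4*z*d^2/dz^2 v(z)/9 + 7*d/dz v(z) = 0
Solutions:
 v(z) = C1 + C2/z^(59/4)


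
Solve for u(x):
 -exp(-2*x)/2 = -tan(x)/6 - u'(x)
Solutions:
 u(x) = C1 - log(tan(x)^2 + 1)/12 - exp(-2*x)/4


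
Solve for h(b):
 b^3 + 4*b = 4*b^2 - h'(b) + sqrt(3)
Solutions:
 h(b) = C1 - b^4/4 + 4*b^3/3 - 2*b^2 + sqrt(3)*b


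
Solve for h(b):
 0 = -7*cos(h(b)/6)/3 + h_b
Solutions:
 -7*b/3 - 3*log(sin(h(b)/6) - 1) + 3*log(sin(h(b)/6) + 1) = C1


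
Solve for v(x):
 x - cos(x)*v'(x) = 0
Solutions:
 v(x) = C1 + Integral(x/cos(x), x)


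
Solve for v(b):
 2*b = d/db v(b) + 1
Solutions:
 v(b) = C1 + b^2 - b


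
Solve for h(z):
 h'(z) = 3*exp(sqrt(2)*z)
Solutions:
 h(z) = C1 + 3*sqrt(2)*exp(sqrt(2)*z)/2


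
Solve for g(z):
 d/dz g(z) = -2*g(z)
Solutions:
 g(z) = C1*exp(-2*z)


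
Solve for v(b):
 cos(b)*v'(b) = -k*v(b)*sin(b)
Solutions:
 v(b) = C1*exp(k*log(cos(b)))


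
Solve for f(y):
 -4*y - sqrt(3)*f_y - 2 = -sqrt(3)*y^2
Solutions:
 f(y) = C1 + y^3/3 - 2*sqrt(3)*y^2/3 - 2*sqrt(3)*y/3


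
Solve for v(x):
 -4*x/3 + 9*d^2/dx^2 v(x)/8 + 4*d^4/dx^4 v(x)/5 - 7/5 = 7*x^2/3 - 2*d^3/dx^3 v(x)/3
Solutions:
 v(x) = C1 + C2*x + 14*x^4/81 - 464*x^3/2187 - 46796*x^2/98415 + (C3*sin(sqrt(710)*x/24) + C4*cos(sqrt(710)*x/24))*exp(-5*x/12)


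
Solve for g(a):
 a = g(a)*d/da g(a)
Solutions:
 g(a) = -sqrt(C1 + a^2)
 g(a) = sqrt(C1 + a^2)


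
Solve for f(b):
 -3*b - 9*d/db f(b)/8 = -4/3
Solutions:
 f(b) = C1 - 4*b^2/3 + 32*b/27


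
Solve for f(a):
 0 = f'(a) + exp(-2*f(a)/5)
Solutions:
 f(a) = 5*log(-sqrt(C1 - a)) - 5*log(5) + 5*log(10)/2
 f(a) = 5*log(C1 - a)/2 - 5*log(5) + 5*log(10)/2


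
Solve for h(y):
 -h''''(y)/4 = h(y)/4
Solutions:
 h(y) = (C1*sin(sqrt(2)*y/2) + C2*cos(sqrt(2)*y/2))*exp(-sqrt(2)*y/2) + (C3*sin(sqrt(2)*y/2) + C4*cos(sqrt(2)*y/2))*exp(sqrt(2)*y/2)


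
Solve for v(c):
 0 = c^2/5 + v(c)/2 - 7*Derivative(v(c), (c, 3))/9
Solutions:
 v(c) = C3*exp(42^(2/3)*c/14) - 2*c^2/5 + (C1*sin(3*14^(2/3)*3^(1/6)*c/28) + C2*cos(3*14^(2/3)*3^(1/6)*c/28))*exp(-42^(2/3)*c/28)


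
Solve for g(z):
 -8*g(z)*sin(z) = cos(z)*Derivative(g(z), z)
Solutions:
 g(z) = C1*cos(z)^8


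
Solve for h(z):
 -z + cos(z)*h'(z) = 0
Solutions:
 h(z) = C1 + Integral(z/cos(z), z)


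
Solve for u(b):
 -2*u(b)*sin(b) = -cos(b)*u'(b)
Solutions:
 u(b) = C1/cos(b)^2


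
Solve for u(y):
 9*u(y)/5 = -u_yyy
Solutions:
 u(y) = C3*exp(-15^(2/3)*y/5) + (C1*sin(3*3^(1/6)*5^(2/3)*y/10) + C2*cos(3*3^(1/6)*5^(2/3)*y/10))*exp(15^(2/3)*y/10)


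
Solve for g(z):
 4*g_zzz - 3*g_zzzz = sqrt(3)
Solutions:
 g(z) = C1 + C2*z + C3*z^2 + C4*exp(4*z/3) + sqrt(3)*z^3/24


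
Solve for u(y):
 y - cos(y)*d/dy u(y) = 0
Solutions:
 u(y) = C1 + Integral(y/cos(y), y)


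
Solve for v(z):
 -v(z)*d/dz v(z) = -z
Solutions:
 v(z) = -sqrt(C1 + z^2)
 v(z) = sqrt(C1 + z^2)


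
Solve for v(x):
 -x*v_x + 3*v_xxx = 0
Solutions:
 v(x) = C1 + Integral(C2*airyai(3^(2/3)*x/3) + C3*airybi(3^(2/3)*x/3), x)


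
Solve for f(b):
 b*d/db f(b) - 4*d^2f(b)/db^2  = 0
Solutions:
 f(b) = C1 + C2*erfi(sqrt(2)*b/4)


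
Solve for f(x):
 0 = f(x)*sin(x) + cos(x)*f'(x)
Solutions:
 f(x) = C1*cos(x)


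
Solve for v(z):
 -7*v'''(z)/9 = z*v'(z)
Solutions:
 v(z) = C1 + Integral(C2*airyai(-21^(2/3)*z/7) + C3*airybi(-21^(2/3)*z/7), z)


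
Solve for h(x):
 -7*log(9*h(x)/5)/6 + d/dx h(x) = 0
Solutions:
 -6*Integral(1/(log(_y) - log(5) + 2*log(3)), (_y, h(x)))/7 = C1 - x


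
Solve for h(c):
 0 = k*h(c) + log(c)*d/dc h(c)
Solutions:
 h(c) = C1*exp(-k*li(c))


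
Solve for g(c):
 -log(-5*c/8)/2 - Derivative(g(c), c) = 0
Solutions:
 g(c) = C1 - c*log(-c)/2 + c*(-log(5) + 1 + 3*log(2))/2


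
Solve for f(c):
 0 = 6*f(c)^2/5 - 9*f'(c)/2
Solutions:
 f(c) = -15/(C1 + 4*c)


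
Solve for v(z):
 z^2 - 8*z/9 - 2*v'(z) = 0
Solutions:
 v(z) = C1 + z^3/6 - 2*z^2/9


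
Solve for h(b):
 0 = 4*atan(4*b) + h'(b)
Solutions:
 h(b) = C1 - 4*b*atan(4*b) + log(16*b^2 + 1)/2


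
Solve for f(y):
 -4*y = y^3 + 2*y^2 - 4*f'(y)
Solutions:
 f(y) = C1 + y^4/16 + y^3/6 + y^2/2


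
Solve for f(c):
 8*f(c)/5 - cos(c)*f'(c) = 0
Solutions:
 f(c) = C1*(sin(c) + 1)^(4/5)/(sin(c) - 1)^(4/5)


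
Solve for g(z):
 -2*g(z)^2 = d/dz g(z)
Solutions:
 g(z) = 1/(C1 + 2*z)


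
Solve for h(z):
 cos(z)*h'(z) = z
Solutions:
 h(z) = C1 + Integral(z/cos(z), z)


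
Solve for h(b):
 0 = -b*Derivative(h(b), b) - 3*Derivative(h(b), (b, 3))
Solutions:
 h(b) = C1 + Integral(C2*airyai(-3^(2/3)*b/3) + C3*airybi(-3^(2/3)*b/3), b)


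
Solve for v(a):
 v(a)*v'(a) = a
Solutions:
 v(a) = -sqrt(C1 + a^2)
 v(a) = sqrt(C1 + a^2)


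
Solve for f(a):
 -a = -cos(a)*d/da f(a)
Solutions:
 f(a) = C1 + Integral(a/cos(a), a)


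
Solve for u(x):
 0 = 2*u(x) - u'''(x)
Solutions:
 u(x) = C3*exp(2^(1/3)*x) + (C1*sin(2^(1/3)*sqrt(3)*x/2) + C2*cos(2^(1/3)*sqrt(3)*x/2))*exp(-2^(1/3)*x/2)


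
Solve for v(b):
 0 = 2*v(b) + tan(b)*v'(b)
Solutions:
 v(b) = C1/sin(b)^2


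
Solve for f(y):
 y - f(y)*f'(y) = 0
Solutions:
 f(y) = -sqrt(C1 + y^2)
 f(y) = sqrt(C1 + y^2)


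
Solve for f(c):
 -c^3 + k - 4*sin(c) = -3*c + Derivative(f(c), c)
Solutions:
 f(c) = C1 - c^4/4 + 3*c^2/2 + c*k + 4*cos(c)


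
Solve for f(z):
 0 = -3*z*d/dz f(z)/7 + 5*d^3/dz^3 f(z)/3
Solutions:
 f(z) = C1 + Integral(C2*airyai(105^(2/3)*z/35) + C3*airybi(105^(2/3)*z/35), z)


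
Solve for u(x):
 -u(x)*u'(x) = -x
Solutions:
 u(x) = -sqrt(C1 + x^2)
 u(x) = sqrt(C1 + x^2)


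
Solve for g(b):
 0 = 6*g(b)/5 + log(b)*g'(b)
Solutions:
 g(b) = C1*exp(-6*li(b)/5)


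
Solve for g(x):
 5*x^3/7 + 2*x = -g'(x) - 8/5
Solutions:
 g(x) = C1 - 5*x^4/28 - x^2 - 8*x/5


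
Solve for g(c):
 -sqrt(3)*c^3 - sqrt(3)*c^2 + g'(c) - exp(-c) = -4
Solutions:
 g(c) = C1 + sqrt(3)*c^4/4 + sqrt(3)*c^3/3 - 4*c - exp(-c)


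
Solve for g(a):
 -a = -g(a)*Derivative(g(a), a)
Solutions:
 g(a) = -sqrt(C1 + a^2)
 g(a) = sqrt(C1 + a^2)


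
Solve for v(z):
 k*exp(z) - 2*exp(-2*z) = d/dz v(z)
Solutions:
 v(z) = C1 + k*exp(z) + exp(-2*z)


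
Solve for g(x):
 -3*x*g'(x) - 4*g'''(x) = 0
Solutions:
 g(x) = C1 + Integral(C2*airyai(-6^(1/3)*x/2) + C3*airybi(-6^(1/3)*x/2), x)


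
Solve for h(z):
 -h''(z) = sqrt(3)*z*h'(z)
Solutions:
 h(z) = C1 + C2*erf(sqrt(2)*3^(1/4)*z/2)


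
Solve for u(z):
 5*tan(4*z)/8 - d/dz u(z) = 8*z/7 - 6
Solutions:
 u(z) = C1 - 4*z^2/7 + 6*z - 5*log(cos(4*z))/32


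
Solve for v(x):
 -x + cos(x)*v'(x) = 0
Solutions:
 v(x) = C1 + Integral(x/cos(x), x)


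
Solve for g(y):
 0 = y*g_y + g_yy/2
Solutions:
 g(y) = C1 + C2*erf(y)


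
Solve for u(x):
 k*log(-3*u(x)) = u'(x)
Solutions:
 Integral(1/(log(-_y) + log(3)), (_y, u(x))) = C1 + k*x


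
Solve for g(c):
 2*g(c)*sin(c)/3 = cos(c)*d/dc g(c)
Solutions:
 g(c) = C1/cos(c)^(2/3)


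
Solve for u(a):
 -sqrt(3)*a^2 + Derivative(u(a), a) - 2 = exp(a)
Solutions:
 u(a) = C1 + sqrt(3)*a^3/3 + 2*a + exp(a)


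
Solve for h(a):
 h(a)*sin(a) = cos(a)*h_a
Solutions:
 h(a) = C1/cos(a)


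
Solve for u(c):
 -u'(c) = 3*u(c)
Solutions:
 u(c) = C1*exp(-3*c)


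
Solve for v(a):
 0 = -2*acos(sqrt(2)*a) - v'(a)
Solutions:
 v(a) = C1 - 2*a*acos(sqrt(2)*a) + sqrt(2)*sqrt(1 - 2*a^2)


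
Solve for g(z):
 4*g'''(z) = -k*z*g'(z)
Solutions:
 g(z) = C1 + Integral(C2*airyai(2^(1/3)*z*(-k)^(1/3)/2) + C3*airybi(2^(1/3)*z*(-k)^(1/3)/2), z)


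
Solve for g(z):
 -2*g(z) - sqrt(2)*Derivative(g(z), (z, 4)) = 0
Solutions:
 g(z) = (C1*sin(2^(5/8)*z/2) + C2*cos(2^(5/8)*z/2))*exp(-2^(5/8)*z/2) + (C3*sin(2^(5/8)*z/2) + C4*cos(2^(5/8)*z/2))*exp(2^(5/8)*z/2)


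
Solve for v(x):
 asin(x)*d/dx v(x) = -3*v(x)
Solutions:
 v(x) = C1*exp(-3*Integral(1/asin(x), x))


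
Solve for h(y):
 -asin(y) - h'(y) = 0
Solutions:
 h(y) = C1 - y*asin(y) - sqrt(1 - y^2)


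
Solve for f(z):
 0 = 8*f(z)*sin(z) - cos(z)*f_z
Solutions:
 f(z) = C1/cos(z)^8


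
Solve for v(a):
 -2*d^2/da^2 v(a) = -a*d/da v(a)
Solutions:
 v(a) = C1 + C2*erfi(a/2)


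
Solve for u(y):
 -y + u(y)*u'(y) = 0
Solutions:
 u(y) = -sqrt(C1 + y^2)
 u(y) = sqrt(C1 + y^2)


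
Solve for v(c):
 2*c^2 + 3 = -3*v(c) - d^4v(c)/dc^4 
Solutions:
 v(c) = -2*c^2/3 + (C1*sin(sqrt(2)*3^(1/4)*c/2) + C2*cos(sqrt(2)*3^(1/4)*c/2))*exp(-sqrt(2)*3^(1/4)*c/2) + (C3*sin(sqrt(2)*3^(1/4)*c/2) + C4*cos(sqrt(2)*3^(1/4)*c/2))*exp(sqrt(2)*3^(1/4)*c/2) - 1


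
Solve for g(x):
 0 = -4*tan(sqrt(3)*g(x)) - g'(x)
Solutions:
 g(x) = sqrt(3)*(pi - asin(C1*exp(-4*sqrt(3)*x)))/3
 g(x) = sqrt(3)*asin(C1*exp(-4*sqrt(3)*x))/3


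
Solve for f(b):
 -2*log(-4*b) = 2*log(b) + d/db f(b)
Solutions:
 f(b) = C1 - 4*b*log(b) + 2*b*(-2*log(2) + 2 - I*pi)


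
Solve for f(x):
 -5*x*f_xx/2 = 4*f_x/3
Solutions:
 f(x) = C1 + C2*x^(7/15)


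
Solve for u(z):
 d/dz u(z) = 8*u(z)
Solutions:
 u(z) = C1*exp(8*z)


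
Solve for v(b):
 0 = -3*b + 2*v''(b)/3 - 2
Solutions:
 v(b) = C1 + C2*b + 3*b^3/4 + 3*b^2/2
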